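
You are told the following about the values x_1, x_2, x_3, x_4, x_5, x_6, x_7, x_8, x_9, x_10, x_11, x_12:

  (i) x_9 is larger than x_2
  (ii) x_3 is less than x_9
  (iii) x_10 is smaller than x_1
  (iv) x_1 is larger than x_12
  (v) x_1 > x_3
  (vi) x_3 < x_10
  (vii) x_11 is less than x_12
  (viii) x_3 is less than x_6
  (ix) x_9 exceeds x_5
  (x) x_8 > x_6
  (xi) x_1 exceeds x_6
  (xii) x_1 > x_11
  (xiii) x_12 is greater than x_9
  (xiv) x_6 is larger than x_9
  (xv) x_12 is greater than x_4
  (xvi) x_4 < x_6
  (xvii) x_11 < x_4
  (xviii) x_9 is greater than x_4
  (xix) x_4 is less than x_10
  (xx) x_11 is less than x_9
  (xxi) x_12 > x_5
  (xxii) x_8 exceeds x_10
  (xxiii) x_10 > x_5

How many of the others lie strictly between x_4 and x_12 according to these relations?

The relations place x_4 below x_12. An element lies strictly between them when it is forced above x_4 and also forced below x_12.
Above x_4: {x_9, x_6, x_10, x_8, x_1}. Below x_12: {x_11, x_5, x_2, x_3, x_9}.
Intersection: {x_9} — 1.

1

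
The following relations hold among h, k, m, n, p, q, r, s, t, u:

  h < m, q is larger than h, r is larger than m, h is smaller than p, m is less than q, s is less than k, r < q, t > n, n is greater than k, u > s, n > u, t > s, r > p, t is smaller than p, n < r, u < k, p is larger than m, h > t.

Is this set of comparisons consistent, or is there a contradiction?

Every relation is compatible with s < u < k < n < t < h < m < p < r < q; the set is consistent.

consistent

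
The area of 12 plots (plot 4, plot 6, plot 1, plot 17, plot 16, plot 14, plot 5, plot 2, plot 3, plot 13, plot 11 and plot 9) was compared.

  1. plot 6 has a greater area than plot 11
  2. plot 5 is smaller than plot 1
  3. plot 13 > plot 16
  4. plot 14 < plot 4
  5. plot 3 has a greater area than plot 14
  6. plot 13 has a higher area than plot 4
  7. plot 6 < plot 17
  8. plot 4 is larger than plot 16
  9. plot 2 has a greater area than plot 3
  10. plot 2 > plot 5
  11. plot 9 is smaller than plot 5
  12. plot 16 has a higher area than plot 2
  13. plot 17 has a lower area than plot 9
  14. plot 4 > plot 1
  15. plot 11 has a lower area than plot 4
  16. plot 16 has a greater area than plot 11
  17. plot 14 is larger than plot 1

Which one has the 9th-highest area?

plot 9

Chaining the given pairs: plot 11 < plot 6 < plot 17 < plot 9 < plot 5 < plot 1 < plot 14 < plot 3 < plot 2 < plot 16 < plot 4 < plot 13.
The 9th largest is plot 9.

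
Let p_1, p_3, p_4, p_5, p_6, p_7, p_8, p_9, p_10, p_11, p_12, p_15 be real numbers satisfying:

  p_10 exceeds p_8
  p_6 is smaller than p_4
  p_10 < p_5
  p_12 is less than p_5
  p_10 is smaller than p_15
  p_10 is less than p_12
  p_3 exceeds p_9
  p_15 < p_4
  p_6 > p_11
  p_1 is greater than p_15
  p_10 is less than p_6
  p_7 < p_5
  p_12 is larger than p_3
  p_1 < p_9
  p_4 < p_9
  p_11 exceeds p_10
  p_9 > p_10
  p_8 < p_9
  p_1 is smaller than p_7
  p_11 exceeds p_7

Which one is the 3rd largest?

p_3

Chaining the given pairs: p_8 < p_10 < p_15 < p_1 < p_7 < p_11 < p_6 < p_4 < p_9 < p_3 < p_12 < p_5.
Counting 3 from the largest end gives p_3.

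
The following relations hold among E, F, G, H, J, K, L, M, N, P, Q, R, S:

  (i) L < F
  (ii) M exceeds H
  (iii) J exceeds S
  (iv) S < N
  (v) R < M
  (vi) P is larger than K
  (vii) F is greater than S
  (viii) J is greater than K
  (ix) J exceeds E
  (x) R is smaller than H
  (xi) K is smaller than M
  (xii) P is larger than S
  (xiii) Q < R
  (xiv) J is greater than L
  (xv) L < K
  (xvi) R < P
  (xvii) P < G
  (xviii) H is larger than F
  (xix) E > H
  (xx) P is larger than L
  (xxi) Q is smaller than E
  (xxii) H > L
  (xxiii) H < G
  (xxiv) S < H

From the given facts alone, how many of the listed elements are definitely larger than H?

Directly above H: E, G, M.
One step further: J (4 so far).
Nothing else is reachable above H; 4 in all.

4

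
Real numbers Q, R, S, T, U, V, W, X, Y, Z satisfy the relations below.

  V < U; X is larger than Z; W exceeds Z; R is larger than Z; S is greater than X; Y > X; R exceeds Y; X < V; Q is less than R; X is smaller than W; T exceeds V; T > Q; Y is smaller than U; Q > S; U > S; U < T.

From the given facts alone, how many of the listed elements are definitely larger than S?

Directly above S: Q, U.
One step further: R, T (4 so far).
No other element is forced above S by the given relations, so the count is 4.

4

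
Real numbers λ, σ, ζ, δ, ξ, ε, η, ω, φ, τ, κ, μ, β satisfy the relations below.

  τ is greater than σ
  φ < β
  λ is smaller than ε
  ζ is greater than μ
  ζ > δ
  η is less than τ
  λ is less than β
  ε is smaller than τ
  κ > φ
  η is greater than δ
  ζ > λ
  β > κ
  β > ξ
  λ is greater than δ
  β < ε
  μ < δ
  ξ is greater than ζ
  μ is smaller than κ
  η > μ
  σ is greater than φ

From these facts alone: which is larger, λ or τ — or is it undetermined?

τ

The relevant relations are λ < ζ; ζ < ξ; ξ < β; β < ε; ε < τ.
Together: λ < ζ < ξ < β < ε < τ.
So τ is larger.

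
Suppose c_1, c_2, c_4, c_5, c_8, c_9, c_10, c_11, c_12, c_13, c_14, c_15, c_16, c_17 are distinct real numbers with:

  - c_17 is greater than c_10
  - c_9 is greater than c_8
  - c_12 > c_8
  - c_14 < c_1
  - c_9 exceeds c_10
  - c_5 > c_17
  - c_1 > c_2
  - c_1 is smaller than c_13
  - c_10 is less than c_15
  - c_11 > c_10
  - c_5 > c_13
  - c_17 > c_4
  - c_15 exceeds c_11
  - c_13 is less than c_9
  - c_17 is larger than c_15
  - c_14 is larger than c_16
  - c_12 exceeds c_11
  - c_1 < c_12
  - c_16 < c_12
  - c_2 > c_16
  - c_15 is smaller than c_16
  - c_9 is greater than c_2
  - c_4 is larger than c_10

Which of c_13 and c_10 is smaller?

The relevant relations are c_10 < c_11; c_11 < c_15; c_15 < c_16; c_16 < c_2; c_2 < c_1; c_1 < c_13.
Chaining these gives c_10 < c_11 < c_15 < c_16 < c_2 < c_1 < c_13.
So c_10 < c_13; c_10 is the smaller of the two.

c_10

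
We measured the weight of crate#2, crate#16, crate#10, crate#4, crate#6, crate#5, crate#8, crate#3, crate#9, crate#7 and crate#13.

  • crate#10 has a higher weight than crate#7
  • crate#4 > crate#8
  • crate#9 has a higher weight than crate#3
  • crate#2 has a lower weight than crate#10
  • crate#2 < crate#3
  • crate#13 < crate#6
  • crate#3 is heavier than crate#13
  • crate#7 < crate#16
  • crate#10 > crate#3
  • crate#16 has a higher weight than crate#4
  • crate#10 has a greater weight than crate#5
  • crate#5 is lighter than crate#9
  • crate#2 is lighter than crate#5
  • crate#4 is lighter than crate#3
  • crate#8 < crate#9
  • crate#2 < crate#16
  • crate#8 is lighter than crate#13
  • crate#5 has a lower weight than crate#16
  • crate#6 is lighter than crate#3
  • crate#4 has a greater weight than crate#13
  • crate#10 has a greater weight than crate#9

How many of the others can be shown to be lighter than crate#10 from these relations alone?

9

The elements the relations force below crate#10 are crate#7, crate#2, crate#8, crate#13, crate#5, crate#4, crate#6, crate#3, crate#9 — no chain reaches any other.
That is 9.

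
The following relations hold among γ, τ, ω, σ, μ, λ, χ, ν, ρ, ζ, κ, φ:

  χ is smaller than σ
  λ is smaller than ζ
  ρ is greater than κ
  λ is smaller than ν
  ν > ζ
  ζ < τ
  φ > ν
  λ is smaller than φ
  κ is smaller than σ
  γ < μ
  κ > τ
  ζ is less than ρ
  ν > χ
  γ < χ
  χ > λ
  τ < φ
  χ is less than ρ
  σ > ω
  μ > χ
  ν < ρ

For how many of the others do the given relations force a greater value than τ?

4

Directly above τ: κ, φ.
One step further: ρ, σ (4 so far).
No other element is forced above τ by the given relations, so the count is 4.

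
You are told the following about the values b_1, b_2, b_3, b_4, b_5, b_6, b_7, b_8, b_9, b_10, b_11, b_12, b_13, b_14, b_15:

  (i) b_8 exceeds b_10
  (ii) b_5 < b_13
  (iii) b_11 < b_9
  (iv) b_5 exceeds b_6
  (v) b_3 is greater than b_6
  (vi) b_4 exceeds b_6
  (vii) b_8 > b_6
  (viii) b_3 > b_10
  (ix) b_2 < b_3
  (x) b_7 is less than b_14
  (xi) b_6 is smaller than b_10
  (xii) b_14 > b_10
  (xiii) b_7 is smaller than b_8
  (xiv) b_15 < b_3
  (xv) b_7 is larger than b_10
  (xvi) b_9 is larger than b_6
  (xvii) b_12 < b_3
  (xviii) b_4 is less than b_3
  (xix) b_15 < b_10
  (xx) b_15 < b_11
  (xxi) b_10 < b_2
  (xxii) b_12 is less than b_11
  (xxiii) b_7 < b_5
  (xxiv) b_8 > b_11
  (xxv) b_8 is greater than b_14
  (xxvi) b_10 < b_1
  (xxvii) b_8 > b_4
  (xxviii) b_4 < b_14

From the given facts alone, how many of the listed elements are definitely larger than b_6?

The elements the relations force above b_6 are b_4, b_10, b_9, b_7, b_5, b_2, b_3, b_14, b_8, b_1, b_13 — no chain reaches any other.
That is 11.

11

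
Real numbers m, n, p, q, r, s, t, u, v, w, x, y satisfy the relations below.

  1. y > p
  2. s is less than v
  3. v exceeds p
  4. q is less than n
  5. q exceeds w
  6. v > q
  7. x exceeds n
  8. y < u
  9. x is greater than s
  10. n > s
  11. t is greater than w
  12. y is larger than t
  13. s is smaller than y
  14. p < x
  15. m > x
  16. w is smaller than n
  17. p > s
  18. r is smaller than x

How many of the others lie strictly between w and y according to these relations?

Chaining upward from w reaches: t, q, n, x, v, m, u.
Chaining downward from y reaches: s, p, t.
Strictly between w and y are those in both lists: t — 1 element.

1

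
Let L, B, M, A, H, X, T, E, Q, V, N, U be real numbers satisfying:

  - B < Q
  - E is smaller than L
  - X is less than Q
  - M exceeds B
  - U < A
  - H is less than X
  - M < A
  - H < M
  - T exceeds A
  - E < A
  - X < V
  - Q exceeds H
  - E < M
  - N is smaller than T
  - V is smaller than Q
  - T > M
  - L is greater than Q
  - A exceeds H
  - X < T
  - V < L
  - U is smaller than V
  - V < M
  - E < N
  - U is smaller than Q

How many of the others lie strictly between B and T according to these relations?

The relations place B below T. An element lies strictly between them when it is forced above B and also forced below T.
Above B: {Q, M, A, L}. Below T: {U, H, E, X, V, N, M, A}.
Intersection: {M, A} — 2.

2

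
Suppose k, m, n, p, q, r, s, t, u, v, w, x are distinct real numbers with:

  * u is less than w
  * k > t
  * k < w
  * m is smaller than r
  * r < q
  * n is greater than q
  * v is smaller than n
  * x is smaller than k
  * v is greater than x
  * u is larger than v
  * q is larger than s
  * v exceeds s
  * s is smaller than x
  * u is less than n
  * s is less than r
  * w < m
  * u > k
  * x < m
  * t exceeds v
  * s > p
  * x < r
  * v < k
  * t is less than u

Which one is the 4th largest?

Chaining the given pairs: p < s < x < v < t < k < u < w < m < r < q < n.
The 4th largest is m.

m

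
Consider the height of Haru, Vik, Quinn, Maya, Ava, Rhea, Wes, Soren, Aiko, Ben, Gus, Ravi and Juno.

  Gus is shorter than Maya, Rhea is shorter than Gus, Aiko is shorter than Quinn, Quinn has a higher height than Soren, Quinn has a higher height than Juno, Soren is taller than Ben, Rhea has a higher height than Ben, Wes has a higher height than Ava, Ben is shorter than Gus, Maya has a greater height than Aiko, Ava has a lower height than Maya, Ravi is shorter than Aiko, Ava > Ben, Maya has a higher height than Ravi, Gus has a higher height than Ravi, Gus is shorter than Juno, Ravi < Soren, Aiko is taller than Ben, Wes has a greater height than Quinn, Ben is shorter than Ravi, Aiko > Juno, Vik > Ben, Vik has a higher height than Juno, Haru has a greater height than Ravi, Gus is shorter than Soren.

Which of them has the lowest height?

Chaining upward from Ben: directly above it, Rhea, Ravi, Gus, Ava, Soren, Vik, Aiko; then Juno, Haru, Maya, Quinn, Wes.
That covers every other element, and nothing is given below Ben, so Ben is the lowest height.

Ben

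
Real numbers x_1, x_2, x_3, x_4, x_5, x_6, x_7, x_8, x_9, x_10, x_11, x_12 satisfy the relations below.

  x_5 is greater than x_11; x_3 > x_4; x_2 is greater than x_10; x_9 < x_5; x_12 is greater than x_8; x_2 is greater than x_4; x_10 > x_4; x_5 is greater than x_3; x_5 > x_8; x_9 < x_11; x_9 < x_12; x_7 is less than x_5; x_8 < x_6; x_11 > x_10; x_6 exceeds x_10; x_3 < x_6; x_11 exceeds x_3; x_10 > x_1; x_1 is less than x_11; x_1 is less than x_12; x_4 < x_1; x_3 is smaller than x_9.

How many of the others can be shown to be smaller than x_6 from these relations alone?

The elements the relations force below x_6 are x_8, x_4, x_1, x_3, x_10 — no chain reaches any other.
That is 5.

5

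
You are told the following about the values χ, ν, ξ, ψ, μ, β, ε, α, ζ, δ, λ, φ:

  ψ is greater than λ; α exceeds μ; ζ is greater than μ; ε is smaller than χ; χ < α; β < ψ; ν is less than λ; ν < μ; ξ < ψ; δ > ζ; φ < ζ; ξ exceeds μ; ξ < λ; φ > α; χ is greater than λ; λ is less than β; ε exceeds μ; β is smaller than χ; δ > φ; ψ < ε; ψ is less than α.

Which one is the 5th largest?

χ

Piecing the relations together gives one ordering: ν < μ < ξ < λ < β < ψ < ε < χ < α < φ < ζ < δ.
Counting 5 from the largest end gives χ.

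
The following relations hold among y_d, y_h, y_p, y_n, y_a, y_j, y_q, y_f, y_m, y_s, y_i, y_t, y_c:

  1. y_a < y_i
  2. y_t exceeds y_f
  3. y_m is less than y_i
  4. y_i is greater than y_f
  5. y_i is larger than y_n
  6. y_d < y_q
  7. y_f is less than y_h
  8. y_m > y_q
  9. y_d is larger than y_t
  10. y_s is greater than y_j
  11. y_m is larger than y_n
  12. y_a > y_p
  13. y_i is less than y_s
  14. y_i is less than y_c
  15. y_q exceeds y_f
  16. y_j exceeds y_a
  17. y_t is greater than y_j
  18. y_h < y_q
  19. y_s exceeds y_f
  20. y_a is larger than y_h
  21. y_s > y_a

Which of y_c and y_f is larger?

Following the relations from y_f: y_f < y_h < y_a < y_j < y_t < y_d < y_q < y_m < y_i < y_c.
So y_f < y_c; y_c is the larger of the two.

y_c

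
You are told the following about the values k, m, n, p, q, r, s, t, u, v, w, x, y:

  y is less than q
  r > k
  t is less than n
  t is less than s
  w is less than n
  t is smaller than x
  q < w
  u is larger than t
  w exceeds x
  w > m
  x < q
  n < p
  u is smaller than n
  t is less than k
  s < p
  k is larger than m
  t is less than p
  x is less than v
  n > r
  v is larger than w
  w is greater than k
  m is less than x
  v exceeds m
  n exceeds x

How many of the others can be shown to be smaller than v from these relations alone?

From v the given relations immediately reach m, x, w.
From those, t, k, q — 6 in total.
From those, y — 7 in total.
No other element is forced below v by the given relations, so the count is 7.

7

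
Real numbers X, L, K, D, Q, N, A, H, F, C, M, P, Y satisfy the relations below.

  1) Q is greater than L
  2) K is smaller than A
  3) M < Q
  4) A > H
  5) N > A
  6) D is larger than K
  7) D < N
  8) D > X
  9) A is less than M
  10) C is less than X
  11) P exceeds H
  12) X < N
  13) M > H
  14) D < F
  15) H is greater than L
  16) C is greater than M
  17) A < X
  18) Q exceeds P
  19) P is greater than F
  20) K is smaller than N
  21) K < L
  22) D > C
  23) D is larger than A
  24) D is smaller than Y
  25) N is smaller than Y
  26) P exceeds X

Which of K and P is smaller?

The relevant relations are K < L; L < H; H < A; A < M; M < C; C < X; X < D; D < F; F < P.
Chaining these gives K < L < H < A < M < C < X < D < F < P.
So K < P; K is the smaller of the two.

K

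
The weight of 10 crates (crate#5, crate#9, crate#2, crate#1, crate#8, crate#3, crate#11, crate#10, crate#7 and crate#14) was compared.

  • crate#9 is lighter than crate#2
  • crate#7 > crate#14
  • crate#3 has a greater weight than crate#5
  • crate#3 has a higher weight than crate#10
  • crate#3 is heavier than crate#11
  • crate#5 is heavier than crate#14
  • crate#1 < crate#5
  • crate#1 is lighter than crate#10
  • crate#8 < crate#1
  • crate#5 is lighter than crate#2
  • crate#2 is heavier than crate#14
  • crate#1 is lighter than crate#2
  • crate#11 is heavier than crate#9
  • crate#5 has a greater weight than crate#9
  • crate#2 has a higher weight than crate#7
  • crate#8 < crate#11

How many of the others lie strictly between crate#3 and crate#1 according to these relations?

The relations place crate#1 below crate#3. An element lies strictly between them when it is forced above crate#1 and also forced below crate#3.
Above crate#1: {crate#5, crate#10, crate#2}. Below crate#3: {crate#14, crate#8, crate#9, crate#11, crate#5, crate#10}.
Intersection: {crate#5, crate#10} — 2.

2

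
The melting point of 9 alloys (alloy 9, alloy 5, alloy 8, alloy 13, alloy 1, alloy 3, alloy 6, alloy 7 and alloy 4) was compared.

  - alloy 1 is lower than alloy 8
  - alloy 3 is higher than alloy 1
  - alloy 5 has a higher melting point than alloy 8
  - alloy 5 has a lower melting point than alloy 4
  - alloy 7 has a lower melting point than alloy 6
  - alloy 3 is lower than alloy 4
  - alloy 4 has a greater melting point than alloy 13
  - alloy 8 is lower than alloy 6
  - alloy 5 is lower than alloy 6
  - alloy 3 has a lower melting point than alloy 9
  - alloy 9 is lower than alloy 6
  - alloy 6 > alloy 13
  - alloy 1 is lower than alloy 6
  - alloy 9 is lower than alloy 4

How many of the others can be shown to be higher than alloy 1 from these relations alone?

Directly above alloy 1: alloy 3, alloy 8, alloy 6.
One step further: alloy 9, alloy 5, alloy 4 (6 so far).
No other element is forced above alloy 1 by the given relations, so the count is 6.

6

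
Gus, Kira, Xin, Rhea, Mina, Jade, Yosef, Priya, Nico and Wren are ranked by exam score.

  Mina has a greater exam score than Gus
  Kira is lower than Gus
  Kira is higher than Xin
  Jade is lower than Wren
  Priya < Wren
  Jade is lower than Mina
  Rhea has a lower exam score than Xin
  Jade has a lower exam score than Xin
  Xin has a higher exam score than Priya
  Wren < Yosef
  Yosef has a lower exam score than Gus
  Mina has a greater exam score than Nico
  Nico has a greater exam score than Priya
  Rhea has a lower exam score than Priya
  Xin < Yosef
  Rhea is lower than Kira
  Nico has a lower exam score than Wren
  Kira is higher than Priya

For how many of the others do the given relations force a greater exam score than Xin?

Directly above Xin: Kira, Yosef.
One step further: Gus (3 so far).
One step further: Mina (4 so far).
No other element is forced above Xin by the given relations, so the count is 4.

4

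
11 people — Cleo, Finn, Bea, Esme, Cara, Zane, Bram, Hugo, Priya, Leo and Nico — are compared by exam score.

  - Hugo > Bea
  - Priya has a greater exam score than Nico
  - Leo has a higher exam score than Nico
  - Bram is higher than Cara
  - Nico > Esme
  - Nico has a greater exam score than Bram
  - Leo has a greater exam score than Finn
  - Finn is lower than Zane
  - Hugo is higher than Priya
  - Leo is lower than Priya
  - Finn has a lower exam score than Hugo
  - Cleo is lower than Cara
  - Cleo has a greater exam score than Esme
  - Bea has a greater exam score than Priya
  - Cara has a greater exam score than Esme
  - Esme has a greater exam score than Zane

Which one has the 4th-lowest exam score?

Chaining the given pairs: Finn < Zane < Esme < Cleo < Cara < Bram < Nico < Leo < Priya < Bea < Hugo.
Counting 4 from the smallest end gives Cleo.

Cleo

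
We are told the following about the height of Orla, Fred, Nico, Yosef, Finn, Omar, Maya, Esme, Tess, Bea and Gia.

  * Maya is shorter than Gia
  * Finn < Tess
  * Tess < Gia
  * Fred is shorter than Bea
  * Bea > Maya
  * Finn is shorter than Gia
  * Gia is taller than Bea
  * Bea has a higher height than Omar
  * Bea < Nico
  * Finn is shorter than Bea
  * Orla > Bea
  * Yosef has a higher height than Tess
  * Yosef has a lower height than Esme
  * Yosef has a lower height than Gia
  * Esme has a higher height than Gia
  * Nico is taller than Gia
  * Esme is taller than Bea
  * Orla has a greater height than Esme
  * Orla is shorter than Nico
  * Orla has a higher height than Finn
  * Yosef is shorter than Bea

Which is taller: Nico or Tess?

Link the given pairs in sequence: Tess < Yosef; Yosef < Bea; Bea < Gia; Gia < Esme; Esme < Orla; Orla < Nico.
Chaining these gives Tess < Yosef < Bea < Gia < Esme < Orla < Nico.
So Tess < Nico; Nico is the taller of the two.

Nico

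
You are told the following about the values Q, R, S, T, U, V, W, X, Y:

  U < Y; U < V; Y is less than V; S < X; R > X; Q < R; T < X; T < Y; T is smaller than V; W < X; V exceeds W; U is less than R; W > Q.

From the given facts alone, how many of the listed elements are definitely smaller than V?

5

Directly below V: T, U, W, Y.
One step further: Q (5 so far).
Nothing else is reachable below V; 5 in all.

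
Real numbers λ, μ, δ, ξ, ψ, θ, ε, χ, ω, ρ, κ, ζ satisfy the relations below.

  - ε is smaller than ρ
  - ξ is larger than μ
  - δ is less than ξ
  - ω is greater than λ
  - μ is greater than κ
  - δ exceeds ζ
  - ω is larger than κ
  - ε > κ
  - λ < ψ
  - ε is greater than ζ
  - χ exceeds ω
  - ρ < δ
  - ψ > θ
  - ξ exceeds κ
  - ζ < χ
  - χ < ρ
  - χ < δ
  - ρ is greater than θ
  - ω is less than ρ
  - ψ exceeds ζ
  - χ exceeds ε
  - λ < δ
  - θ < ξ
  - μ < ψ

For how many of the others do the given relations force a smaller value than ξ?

10

Directly below ξ: κ, μ, θ, δ.
One step further: λ, ζ, χ, ρ (8 so far).
One step further: ω, ε (10 so far).
No other element is forced below ξ by the given relations, so the count is 10.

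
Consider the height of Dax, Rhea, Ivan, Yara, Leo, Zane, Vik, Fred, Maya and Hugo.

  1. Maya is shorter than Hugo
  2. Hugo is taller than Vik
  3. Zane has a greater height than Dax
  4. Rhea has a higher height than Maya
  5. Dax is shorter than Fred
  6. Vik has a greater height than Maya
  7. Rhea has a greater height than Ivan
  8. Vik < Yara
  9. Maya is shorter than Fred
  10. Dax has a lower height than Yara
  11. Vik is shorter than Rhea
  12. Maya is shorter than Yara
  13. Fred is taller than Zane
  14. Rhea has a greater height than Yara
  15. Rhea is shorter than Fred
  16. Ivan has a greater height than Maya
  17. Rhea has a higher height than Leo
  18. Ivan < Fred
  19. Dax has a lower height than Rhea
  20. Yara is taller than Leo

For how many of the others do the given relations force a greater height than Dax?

4

From Dax the given relations immediately reach Zane, Yara, Rhea, Fred.
No other element is forced above Dax by the given relations, so the count is 4.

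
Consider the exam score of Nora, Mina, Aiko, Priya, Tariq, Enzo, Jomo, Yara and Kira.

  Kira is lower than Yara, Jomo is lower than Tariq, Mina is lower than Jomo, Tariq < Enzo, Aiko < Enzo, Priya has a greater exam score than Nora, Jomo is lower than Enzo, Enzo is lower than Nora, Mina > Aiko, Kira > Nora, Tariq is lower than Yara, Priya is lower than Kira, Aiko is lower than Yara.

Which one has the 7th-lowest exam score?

Chaining the given pairs: Aiko < Mina < Jomo < Tariq < Enzo < Nora < Priya < Kira < Yara.
The 7th smallest is Priya.

Priya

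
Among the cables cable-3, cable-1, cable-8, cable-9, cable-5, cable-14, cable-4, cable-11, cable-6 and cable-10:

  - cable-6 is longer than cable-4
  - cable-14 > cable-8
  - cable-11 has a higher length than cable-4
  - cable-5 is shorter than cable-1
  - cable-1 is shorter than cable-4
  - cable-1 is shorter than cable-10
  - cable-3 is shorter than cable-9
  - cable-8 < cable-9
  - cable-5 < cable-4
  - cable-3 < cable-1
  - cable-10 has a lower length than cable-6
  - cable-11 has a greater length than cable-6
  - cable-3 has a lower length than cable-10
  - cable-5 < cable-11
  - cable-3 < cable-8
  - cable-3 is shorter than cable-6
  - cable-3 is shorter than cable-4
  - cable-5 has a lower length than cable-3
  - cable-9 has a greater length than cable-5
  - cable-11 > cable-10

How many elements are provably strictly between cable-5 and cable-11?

The relations place cable-5 below cable-11. An element lies strictly between them when it is forced above cable-5 and also forced below cable-11.
Above cable-5: {cable-3, cable-8, cable-9, cable-1, cable-4, cable-10, cable-14, cable-6}. Below cable-11: {cable-3, cable-1, cable-4, cable-10, cable-6}.
Intersection: {cable-3, cable-1, cable-4, cable-10, cable-6} — 5.

5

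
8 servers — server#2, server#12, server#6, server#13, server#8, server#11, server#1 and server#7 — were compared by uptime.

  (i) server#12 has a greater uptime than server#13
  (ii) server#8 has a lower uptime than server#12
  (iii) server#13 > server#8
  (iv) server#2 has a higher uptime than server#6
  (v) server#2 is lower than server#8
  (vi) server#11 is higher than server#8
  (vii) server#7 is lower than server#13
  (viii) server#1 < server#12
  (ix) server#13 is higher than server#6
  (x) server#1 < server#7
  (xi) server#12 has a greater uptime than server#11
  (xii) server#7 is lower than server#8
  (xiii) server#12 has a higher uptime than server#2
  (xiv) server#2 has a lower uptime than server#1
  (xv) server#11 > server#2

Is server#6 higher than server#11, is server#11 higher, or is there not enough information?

server#11

server#6 < server#2 and server#2 < server#1 give server#6 < server#1.
Then server#1 < server#7 extends the chain to server#7.
Then server#7 < server#8 extends the chain to server#8.
Then server#8 < server#11 extends the chain to server#11.
So server#11 is higher.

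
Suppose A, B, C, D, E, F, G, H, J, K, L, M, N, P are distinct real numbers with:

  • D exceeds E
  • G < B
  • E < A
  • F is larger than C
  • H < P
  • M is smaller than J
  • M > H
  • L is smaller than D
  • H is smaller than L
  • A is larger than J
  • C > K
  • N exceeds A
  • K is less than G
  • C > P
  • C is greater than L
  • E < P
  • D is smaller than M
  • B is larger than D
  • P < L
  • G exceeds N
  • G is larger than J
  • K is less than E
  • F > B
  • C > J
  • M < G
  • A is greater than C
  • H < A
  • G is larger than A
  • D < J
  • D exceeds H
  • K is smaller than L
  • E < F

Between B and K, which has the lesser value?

K

Link the given pairs in sequence: K < E; E < P; P < L; L < D; D < M; M < J; J < C; C < A; A < N; N < G; G < B.
Chaining these gives K < E < P < L < D < M < J < C < A < N < G < B.
So K < B; K is the smaller of the two.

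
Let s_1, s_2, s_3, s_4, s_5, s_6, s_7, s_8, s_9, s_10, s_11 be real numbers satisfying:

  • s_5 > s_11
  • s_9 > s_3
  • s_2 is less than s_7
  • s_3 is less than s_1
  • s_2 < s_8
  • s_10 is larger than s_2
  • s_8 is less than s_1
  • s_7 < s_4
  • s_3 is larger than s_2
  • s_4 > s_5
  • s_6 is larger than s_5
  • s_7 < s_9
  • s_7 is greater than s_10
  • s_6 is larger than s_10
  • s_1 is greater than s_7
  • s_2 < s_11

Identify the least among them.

s_2

Chaining upward from s_2: directly above it, s_10, s_3, s_8, s_7, s_11; then s_1, s_9, s_5, s_4, s_6.
That covers every other element, and nothing is given below s_2, so s_2 is the least.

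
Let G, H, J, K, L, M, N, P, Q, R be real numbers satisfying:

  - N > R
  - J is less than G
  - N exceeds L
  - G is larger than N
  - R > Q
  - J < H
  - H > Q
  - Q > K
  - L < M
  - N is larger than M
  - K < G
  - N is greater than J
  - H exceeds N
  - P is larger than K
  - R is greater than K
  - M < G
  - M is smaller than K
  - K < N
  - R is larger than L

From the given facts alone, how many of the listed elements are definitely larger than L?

8

Directly above L: M, R, N.
One step further: K, H, G (6 so far).
One step further: Q, P (8 so far).
No other element is forced above L by the given relations, so the count is 8.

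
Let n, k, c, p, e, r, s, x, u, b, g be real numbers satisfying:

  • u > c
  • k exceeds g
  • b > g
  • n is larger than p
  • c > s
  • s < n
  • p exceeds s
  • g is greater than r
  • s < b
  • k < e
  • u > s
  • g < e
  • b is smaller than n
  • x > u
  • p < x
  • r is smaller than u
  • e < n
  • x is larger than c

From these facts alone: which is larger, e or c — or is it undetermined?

Following every chain through c: above c we get u, x; below c we get s.
e is not reached, and no chain runs the other way from e to c.
So the given relations leave the order of c and e undetermined.

undetermined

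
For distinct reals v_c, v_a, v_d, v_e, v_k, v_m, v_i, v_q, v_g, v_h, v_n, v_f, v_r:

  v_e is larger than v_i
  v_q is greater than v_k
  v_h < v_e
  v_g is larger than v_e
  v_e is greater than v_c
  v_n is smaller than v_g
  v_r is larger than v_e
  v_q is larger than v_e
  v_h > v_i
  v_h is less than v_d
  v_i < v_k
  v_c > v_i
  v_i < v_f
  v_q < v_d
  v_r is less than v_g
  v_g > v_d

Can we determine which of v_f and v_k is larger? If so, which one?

Following every chain through v_k: above v_k we get v_q, v_d, v_g; below v_k we get v_i.
v_f is not reached, and no chain runs the other way from v_f to v_k.
So the given relations leave the order of v_k and v_f undetermined.

undetermined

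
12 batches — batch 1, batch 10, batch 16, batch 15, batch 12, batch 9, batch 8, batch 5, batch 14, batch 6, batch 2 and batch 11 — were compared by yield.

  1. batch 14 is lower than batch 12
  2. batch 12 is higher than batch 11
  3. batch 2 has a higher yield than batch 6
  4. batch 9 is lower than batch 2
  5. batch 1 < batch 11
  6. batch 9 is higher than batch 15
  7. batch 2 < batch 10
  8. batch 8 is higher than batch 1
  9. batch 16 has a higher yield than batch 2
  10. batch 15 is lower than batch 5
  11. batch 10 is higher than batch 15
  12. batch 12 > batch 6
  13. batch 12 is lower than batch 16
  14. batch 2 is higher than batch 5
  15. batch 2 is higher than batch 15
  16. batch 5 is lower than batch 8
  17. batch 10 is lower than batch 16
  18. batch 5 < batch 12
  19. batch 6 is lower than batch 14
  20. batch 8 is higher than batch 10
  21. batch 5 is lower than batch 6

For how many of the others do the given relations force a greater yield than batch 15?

The elements the relations force above batch 15 are batch 9, batch 5, batch 6, batch 2, batch 14, batch 10, batch 12, batch 16, batch 8 — no chain reaches any other.
That is 9.

9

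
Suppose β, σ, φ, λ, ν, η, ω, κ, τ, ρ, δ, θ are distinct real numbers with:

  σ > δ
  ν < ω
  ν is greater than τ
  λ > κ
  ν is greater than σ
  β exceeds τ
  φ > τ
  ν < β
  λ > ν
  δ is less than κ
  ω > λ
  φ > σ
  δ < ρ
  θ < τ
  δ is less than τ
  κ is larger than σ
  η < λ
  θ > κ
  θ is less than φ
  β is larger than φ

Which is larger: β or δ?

δ < σ and σ < κ give δ < κ.
Then κ < θ extends the chain to θ.
Then θ < τ extends the chain to τ.
Then τ < β extends the chain to β.
So δ < β; β is the larger of the two.

β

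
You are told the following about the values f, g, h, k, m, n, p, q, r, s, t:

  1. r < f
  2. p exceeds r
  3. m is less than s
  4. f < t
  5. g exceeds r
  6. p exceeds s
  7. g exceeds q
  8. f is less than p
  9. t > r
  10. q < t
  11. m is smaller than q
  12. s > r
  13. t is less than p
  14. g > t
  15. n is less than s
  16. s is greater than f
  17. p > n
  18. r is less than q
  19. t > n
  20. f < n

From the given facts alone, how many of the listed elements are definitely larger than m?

The elements the relations force above m are q, s, t, g, p — no chain reaches any other.
That is 5.

5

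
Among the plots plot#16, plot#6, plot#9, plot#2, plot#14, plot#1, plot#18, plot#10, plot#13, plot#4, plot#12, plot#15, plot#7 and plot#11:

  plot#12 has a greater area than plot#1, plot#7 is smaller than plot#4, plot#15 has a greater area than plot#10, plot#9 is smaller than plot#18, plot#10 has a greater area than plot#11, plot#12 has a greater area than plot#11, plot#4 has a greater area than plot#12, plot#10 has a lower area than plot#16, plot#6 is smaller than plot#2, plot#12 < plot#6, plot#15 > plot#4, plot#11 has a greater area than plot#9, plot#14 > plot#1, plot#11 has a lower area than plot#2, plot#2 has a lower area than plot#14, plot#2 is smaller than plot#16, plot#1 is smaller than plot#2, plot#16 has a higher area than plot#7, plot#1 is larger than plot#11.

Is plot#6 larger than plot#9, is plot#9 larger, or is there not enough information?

plot#6

The relevant relations are plot#9 < plot#11; plot#11 < plot#1; plot#1 < plot#12; plot#12 < plot#6.
Chaining these gives plot#9 < plot#11 < plot#1 < plot#12 < plot#6.
So plot#6 is larger.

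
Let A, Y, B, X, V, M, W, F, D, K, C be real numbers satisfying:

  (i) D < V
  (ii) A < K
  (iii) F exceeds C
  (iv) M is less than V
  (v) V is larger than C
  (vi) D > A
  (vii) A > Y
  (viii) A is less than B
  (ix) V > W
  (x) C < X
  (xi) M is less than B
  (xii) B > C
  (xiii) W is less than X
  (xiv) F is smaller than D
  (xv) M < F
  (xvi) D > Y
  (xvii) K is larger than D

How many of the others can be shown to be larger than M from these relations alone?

Directly above M: F, V, B.
One step further: D (4 so far).
One step further: K (5 so far).
No other element is forced above M by the given relations, so the count is 5.

5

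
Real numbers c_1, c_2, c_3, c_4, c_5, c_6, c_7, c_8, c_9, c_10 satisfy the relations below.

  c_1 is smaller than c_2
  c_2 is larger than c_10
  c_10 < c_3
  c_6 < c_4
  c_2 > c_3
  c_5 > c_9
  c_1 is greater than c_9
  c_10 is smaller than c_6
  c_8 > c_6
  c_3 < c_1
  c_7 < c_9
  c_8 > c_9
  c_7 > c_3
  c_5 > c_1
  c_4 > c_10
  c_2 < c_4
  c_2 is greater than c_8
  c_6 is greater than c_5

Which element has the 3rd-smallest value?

c_7

The consecutive relations fix a unique order: c_10 < c_3 < c_7 < c_9 < c_1 < c_5 < c_6 < c_8 < c_2 < c_4.
Counting 3 from the smallest end gives c_7.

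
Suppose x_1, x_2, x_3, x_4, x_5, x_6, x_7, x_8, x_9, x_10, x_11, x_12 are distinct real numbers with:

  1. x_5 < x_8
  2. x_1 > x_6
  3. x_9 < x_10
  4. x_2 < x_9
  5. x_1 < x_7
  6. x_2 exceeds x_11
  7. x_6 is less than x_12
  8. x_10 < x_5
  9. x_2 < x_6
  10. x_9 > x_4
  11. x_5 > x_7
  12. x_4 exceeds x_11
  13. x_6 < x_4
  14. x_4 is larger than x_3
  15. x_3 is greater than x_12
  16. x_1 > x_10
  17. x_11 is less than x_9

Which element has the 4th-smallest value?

x_12

The consecutive relations fix a unique order: x_11 < x_2 < x_6 < x_12 < x_3 < x_4 < x_9 < x_10 < x_1 < x_7 < x_5 < x_8.
Counting 4 from the smallest end gives x_12.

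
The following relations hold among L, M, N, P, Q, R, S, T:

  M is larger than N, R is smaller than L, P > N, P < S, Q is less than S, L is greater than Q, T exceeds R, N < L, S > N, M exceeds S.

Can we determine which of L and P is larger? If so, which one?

undetermined

Following every chain through P: above P we get S, M; below P we get N.
L is not reached, and no chain runs the other way from L to P.
So the given relations leave the order of P and L undetermined.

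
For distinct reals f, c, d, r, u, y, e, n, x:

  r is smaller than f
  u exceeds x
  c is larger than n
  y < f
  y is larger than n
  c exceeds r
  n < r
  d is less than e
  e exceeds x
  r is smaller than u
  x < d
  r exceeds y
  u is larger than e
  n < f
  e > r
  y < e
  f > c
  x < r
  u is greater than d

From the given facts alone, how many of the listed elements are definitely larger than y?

5

The elements the relations force above y are r, c, e, u, f — no chain reaches any other.
That is 5.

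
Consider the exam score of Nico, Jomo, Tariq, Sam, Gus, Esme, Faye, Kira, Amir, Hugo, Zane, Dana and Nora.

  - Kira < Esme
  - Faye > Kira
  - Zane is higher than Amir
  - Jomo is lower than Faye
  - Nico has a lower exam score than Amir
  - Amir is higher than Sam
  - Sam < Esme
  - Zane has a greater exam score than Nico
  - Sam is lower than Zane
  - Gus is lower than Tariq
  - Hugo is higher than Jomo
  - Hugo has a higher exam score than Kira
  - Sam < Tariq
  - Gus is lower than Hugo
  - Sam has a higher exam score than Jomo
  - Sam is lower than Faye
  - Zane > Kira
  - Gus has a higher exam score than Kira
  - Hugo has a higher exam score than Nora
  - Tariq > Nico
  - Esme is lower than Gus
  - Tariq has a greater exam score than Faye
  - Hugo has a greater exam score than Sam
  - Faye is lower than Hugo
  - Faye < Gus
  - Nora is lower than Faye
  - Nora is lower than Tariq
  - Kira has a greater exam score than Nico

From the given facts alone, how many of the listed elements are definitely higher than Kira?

6

Directly above Kira: Esme, Faye, Gus, Zane, Hugo.
One step further: Tariq (6 so far).
No other element is forced above Kira by the given relations, so the count is 6.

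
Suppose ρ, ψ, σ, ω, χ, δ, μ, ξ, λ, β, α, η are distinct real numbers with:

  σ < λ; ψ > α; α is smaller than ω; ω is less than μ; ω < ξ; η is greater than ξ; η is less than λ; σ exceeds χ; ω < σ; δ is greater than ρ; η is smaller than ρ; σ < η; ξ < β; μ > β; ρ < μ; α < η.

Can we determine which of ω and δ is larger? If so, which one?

ω < ξ and ξ < η give ω < η.
With η < ρ: ω < ξ < η < ρ.
With ρ < δ: ω < ξ < η < ρ < δ.
So δ is larger.

δ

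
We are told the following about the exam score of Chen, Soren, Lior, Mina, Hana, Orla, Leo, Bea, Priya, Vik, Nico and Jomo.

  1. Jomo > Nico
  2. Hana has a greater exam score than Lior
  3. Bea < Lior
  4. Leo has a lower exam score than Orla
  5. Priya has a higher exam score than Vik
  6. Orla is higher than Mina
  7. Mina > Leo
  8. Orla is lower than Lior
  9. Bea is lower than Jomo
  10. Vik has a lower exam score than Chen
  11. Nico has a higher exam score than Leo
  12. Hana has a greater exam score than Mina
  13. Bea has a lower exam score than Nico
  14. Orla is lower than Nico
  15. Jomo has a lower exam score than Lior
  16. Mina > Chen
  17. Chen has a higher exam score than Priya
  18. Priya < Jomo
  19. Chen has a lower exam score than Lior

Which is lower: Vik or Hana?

The relevant relations are Vik < Priya; Priya < Chen; Chen < Mina; Mina < Orla; Orla < Nico; Nico < Jomo; Jomo < Lior; Lior < Hana.
Together: Vik < Priya < Chen < Mina < Orla < Nico < Jomo < Lior < Hana.
So Vik < Hana; Vik is the lower of the two.

Vik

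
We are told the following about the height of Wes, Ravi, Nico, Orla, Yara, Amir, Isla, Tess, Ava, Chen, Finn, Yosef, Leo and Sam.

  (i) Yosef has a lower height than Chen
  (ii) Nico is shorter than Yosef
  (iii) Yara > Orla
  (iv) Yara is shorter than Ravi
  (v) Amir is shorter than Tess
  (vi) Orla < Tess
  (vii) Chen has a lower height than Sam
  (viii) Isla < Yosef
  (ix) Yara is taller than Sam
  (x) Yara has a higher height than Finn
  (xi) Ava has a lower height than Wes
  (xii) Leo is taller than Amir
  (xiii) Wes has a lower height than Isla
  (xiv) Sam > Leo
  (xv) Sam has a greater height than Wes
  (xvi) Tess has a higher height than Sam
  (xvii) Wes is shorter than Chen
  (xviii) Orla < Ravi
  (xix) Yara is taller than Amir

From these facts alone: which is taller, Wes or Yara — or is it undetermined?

Yara

Wes < Isla < Yosef < Chen < Sam < Yara, by transitivity through Isla, Yosef, Chen, Sam.
So Yara is taller.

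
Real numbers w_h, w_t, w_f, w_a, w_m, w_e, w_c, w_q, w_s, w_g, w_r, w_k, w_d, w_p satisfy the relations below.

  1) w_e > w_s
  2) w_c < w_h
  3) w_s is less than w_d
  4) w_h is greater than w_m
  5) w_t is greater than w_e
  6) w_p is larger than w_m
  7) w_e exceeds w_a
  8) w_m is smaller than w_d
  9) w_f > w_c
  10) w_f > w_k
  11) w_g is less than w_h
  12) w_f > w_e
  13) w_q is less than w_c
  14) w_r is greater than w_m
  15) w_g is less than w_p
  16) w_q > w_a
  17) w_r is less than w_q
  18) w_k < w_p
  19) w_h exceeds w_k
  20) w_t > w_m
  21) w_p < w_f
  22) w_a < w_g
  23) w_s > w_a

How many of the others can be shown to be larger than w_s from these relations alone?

The elements the relations force above w_s are w_d, w_e, w_t, w_f — no chain reaches any other.
That is 4.

4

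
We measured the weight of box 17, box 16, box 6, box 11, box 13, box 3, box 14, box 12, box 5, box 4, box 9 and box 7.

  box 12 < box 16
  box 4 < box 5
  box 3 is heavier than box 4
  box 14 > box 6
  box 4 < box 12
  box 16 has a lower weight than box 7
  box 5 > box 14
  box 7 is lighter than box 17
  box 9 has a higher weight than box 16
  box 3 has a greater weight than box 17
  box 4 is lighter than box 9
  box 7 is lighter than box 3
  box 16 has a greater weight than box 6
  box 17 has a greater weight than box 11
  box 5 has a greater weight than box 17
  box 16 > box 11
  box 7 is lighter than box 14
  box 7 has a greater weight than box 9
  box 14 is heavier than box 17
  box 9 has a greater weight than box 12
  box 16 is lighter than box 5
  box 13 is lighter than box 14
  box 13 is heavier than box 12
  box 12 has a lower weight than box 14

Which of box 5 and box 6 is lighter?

box 6

Link the given pairs in sequence: box 6 < box 16; box 16 < box 9; box 9 < box 7; box 7 < box 17; box 17 < box 14; box 14 < box 5.
Chaining these gives box 6 < box 16 < box 9 < box 7 < box 17 < box 14 < box 5.
So box 6 < box 5; box 6 is the lighter of the two.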